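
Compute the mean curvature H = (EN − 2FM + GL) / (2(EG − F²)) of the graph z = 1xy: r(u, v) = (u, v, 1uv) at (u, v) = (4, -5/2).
H = 80*sqrt(93)/8649

With E = v^2 + 1, F = u*v, G = u^2 + 1, L = 0, M = 1/sqrt(u^2 + v^2 + 1), N = 0, assemble
  H = (EN − 2FM + GL) / (2(EG − F²)) = -u*v/(u^2 + v^2 + 1)^(3/2).
At (u, v) = (4, -5/2): H = 80*sqrt(93)/8649.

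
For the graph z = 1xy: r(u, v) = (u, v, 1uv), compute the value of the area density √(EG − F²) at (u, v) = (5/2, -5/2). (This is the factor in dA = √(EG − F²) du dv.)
√(EG − F²)|_{(5/2, -5/2)} = 3*sqrt(6)/2

E = v^2 + 1, F = u*v, G = u^2 + 1, so EG − F² = u^2 + v^2 + 1. Taking the positive square root: √(EG − F²) = sqrt(u^2 + v^2 + 1). At (u, v) = (5/2, -5/2): 3*sqrt(6)/2.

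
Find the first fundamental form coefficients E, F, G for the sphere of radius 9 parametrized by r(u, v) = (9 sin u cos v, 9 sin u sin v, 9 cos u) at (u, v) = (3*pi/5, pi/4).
E = 81;  F = 0;  G = 81*sqrt(5)/8 + 405/8

Partials: r_u = (9*cos(u)*cos(v), 9*sin(v)*cos(u), -9*sin(u)), r_v = (-9*sin(u)*sin(v), 9*sin(u)*cos(v), 0). As functions of (u, v):
  E = r_u · r_u = 81,
  F = r_u · r_v = 0,
  G = r_v · r_v = 81*sin(u)^2.
Evaluating at (u, v) = (3*pi/5, pi/4): E = 81, F = 0, G = 81*sqrt(5)/8 + 405/8.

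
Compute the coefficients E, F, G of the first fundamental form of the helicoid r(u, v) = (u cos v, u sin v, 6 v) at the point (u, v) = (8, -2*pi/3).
E = 1;  F = 0;  G = 100

Partials: r_u = (cos(v), sin(v), 0), r_v = (-u*sin(v), u*cos(v), 6). As functions of (u, v):
  E = r_u · r_u = 1,
  F = r_u · r_v = 0,
  G = r_v · r_v = u^2 + 36.
Evaluating at (u, v) = (8, -2*pi/3): E = 1, F = 0, G = 100.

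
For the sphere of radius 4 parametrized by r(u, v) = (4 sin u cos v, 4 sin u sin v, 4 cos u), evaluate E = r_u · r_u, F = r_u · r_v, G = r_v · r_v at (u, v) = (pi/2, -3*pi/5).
E = 16;  F = 0;  G = 16

Partials: r_u = (4*cos(u)*cos(v), 4*sin(v)*cos(u), -4*sin(u)), r_v = (-4*sin(u)*sin(v), 4*sin(u)*cos(v), 0). As functions of (u, v):
  E = r_u · r_u = 16,
  F = r_u · r_v = 0,
  G = r_v · r_v = 16*sin(u)^2.
Evaluating at (u, v) = (pi/2, -3*pi/5): E = 16, F = 0, G = 16.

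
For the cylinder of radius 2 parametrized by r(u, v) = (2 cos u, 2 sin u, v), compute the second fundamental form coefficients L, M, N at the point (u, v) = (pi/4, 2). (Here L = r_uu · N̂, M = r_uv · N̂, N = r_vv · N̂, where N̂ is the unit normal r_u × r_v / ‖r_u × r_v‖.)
L = -2;  M = 0;  N = 0

Compute the unit normal N̂(u, v) = (cos(u), sin(u), 0), and the second partials r_uu, r_uv, r_vv. Take dot products:
  L(u, v) = r_uu · N̂ = -2,
  M(u, v) = r_uv · N̂ = 0,
  N(u, v) = r_vv · N̂ = 0.
Evaluating at (u, v) = (pi/4, 2):
  L = -2, M = 0, N = 0.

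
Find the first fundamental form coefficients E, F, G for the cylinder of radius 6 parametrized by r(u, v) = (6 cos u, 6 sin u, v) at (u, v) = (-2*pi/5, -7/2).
E = 36;  F = 0;  G = 1

Partials: r_u = (-6*sin(u), 6*cos(u), 0), r_v = (0, 0, 1). As functions of (u, v):
  E = r_u · r_u = 36,
  F = r_u · r_v = 0,
  G = r_v · r_v = 1.
Evaluating at (u, v) = (-2*pi/5, -7/2): E = 36, F = 0, G = 1.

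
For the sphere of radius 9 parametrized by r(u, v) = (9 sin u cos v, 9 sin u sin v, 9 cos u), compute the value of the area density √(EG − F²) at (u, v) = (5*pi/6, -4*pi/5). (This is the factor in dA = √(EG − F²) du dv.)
√(EG − F²)|_{(5*pi/6, -4*pi/5)} = 81/2

E = 81, F = 0, G = 81*sin(u)^2, so EG − F² = 6561*sin(u)^2. Taking the positive square root: √(EG − F²) = 81*Abs(sin(u)). At (u, v) = (5*pi/6, -4*pi/5): 81/2.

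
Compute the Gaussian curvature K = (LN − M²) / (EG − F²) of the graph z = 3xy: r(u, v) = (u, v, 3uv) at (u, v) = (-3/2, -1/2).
K = -36/2209

Coefficients of the first fundamental form: E = 9*v^2 + 1, F = 9*u*v, G = 9*u^2 + 1.
Coefficients of the second fundamental form: L = 0, M = 3/sqrt(9*u^2 + 9*v^2 + 1), N = 0.
Assemble K = (LN − M²)/(EG − F²) = -9/(81*u^4 + 162*u^2*v^2 + 18*u^2 + 81*v^4 + 18*v^2 + 1). At (u, v) = (-3/2, -1/2): K = -36/2209.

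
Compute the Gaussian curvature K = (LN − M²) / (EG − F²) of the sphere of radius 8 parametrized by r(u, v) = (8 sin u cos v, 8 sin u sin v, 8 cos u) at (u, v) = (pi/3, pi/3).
K = 1/64

Coefficients of the first fundamental form: E = 64, F = 0, G = 64*sin(u)^2.
Coefficients of the second fundamental form: L = -8*sin(u)/Abs(sin(u)), M = 0, N = -8*sin(u)^3/Abs(sin(u)).
Assemble K = (LN − M²)/(EG − F²) = 1/64. At (u, v) = (pi/3, pi/3): K = 1/64.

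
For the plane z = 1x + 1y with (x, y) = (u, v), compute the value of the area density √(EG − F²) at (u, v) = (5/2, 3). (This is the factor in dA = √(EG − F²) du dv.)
√(EG − F²)|_{(5/2, 3)} = sqrt(3)

E = 2, F = 1, G = 2, so EG − F² = 3. Taking the positive square root: √(EG − F²) = sqrt(3). At (u, v) = (5/2, 3): sqrt(3).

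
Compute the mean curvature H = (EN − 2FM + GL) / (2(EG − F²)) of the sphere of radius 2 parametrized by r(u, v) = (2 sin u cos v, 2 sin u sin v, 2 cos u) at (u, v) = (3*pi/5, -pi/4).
H = -1/2

With E = 4, F = 0, G = 4*sin(u)^2, L = -2*sin(u)/Abs(sin(u)), M = 0, N = -2*sin(u)^3/Abs(sin(u)), assemble
  H = (EN − 2FM + GL) / (2(EG − F²)) = -sin(u)/(2*Abs(sin(u))).
At (u, v) = (3*pi/5, -pi/4): H = -1/2.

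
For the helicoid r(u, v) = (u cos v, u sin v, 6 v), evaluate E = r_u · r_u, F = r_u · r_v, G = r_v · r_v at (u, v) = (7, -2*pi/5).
E = 1;  F = 0;  G = 85

Partials: r_u = (cos(v), sin(v), 0), r_v = (-u*sin(v), u*cos(v), 6). As functions of (u, v):
  E = r_u · r_u = 1,
  F = r_u · r_v = 0,
  G = r_v · r_v = u^2 + 36.
Evaluating at (u, v) = (7, -2*pi/5): E = 1, F = 0, G = 85.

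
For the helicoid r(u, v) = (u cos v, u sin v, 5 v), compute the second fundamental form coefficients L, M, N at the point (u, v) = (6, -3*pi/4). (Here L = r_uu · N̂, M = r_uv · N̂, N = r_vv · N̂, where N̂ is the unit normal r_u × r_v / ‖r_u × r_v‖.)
L = 0;  M = -5*sqrt(61)/61;  N = 0

Compute the unit normal N̂(u, v) = (5*sin(v)/sqrt(u^2 + 25), -5*cos(v)/sqrt(u^2 + 25), u/sqrt(u^2 + 25)), and the second partials r_uu, r_uv, r_vv. Take dot products:
  L(u, v) = r_uu · N̂ = 0,
  M(u, v) = r_uv · N̂ = -5/sqrt(u^2 + 25),
  N(u, v) = r_vv · N̂ = 0.
Evaluating at (u, v) = (6, -3*pi/4):
  L = 0, M = -5*sqrt(61)/61, N = 0.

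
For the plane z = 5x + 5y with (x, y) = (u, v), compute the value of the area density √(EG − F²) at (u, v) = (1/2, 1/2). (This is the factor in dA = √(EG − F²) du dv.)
√(EG − F²)|_{(1/2, 1/2)} = sqrt(51)

E = 26, F = 25, G = 26, so EG − F² = 51. Taking the positive square root: √(EG − F²) = sqrt(51). At (u, v) = (1/2, 1/2): sqrt(51).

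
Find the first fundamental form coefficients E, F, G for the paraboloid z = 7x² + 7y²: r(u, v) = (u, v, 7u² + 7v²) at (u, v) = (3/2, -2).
E = 442;  F = -588;  G = 785

Partials: r_u = (1, 0, 14*u), r_v = (0, 1, 14*v). As functions of (u, v):
  E = r_u · r_u = 196*u^2 + 1,
  F = r_u · r_v = 196*u*v,
  G = r_v · r_v = 196*v^2 + 1.
Evaluating at (u, v) = (3/2, -2): E = 442, F = -588, G = 785.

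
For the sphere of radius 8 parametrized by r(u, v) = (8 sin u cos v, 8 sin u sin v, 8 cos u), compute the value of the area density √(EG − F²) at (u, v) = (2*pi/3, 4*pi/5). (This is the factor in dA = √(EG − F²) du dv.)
√(EG − F²)|_{(2*pi/3, 4*pi/5)} = 32*sqrt(3)

E = 64, F = 0, G = 64*sin(u)^2, so EG − F² = 4096*sin(u)^2. Taking the positive square root: √(EG − F²) = 64*Abs(sin(u)). At (u, v) = (2*pi/3, 4*pi/5): 32*sqrt(3).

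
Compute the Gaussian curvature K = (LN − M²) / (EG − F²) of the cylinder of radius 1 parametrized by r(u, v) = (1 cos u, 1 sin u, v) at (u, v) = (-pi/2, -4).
K = 0

Coefficients of the first fundamental form: E = 1, F = 0, G = 1.
Coefficients of the second fundamental form: L = -1, M = 0, N = 0.
Assemble K = (LN − M²)/(EG − F²) = 0. At (u, v) = (-pi/2, -4): K = 0.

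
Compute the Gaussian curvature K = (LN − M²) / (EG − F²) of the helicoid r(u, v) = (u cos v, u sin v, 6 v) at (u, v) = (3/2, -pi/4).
K = -64/2601

Coefficients of the first fundamental form: E = 1, F = 0, G = u^2 + 36.
Coefficients of the second fundamental form: L = 0, M = -6/sqrt(u^2 + 36), N = 0.
Assemble K = (LN − M²)/(EG − F²) = -36/(u^2 + 36)^2. At (u, v) = (3/2, -pi/4): K = -64/2601.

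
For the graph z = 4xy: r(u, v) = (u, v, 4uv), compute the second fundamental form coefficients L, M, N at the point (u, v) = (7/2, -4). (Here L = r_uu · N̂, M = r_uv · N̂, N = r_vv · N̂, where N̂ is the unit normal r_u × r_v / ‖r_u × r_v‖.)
L = 0;  M = 4*sqrt(453)/453;  N = 0

Compute the unit normal N̂(u, v) = (-4*v/sqrt(16*u^2 + 16*v^2 + 1), -4*u/sqrt(16*u^2 + 16*v^2 + 1), 1/sqrt(16*u^2 + 16*v^2 + 1)), and the second partials r_uu, r_uv, r_vv. Take dot products:
  L(u, v) = r_uu · N̂ = 0,
  M(u, v) = r_uv · N̂ = 4/sqrt(16*u^2 + 16*v^2 + 1),
  N(u, v) = r_vv · N̂ = 0.
Evaluating at (u, v) = (7/2, -4):
  L = 0, M = 4*sqrt(453)/453, N = 0.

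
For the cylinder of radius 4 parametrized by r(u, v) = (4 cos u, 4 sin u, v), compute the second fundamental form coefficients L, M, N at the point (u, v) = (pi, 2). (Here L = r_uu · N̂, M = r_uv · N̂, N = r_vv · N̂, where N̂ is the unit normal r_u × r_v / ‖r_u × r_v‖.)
L = -4;  M = 0;  N = 0

Compute the unit normal N̂(u, v) = (cos(u), sin(u), 0), and the second partials r_uu, r_uv, r_vv. Take dot products:
  L(u, v) = r_uu · N̂ = -4,
  M(u, v) = r_uv · N̂ = 0,
  N(u, v) = r_vv · N̂ = 0.
Evaluating at (u, v) = (pi, 2):
  L = -4, M = 0, N = 0.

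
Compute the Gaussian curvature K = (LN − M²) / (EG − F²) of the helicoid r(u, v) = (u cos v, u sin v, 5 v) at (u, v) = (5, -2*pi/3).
K = -1/100

Coefficients of the first fundamental form: E = 1, F = 0, G = u^2 + 25.
Coefficients of the second fundamental form: L = 0, M = -5/sqrt(u^2 + 25), N = 0.
Assemble K = (LN − M²)/(EG − F²) = -25/(u^2 + 25)^2. At (u, v) = (5, -2*pi/3): K = -1/100.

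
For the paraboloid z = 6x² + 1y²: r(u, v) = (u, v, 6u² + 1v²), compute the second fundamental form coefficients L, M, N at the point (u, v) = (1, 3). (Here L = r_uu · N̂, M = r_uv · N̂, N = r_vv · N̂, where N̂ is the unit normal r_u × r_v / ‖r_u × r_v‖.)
L = 12*sqrt(181)/181;  M = 0;  N = 2*sqrt(181)/181

Compute the unit normal N̂(u, v) = (-12*u/sqrt(144*u^2 + 4*v^2 + 1), -2*v/sqrt(144*u^2 + 4*v^2 + 1), 1/sqrt(144*u^2 + 4*v^2 + 1)), and the second partials r_uu, r_uv, r_vv. Take dot products:
  L(u, v) = r_uu · N̂ = 12/sqrt(144*u^2 + 4*v^2 + 1),
  M(u, v) = r_uv · N̂ = 0,
  N(u, v) = r_vv · N̂ = 2/sqrt(144*u^2 + 4*v^2 + 1).
Evaluating at (u, v) = (1, 3):
  L = 12*sqrt(181)/181, M = 0, N = 2*sqrt(181)/181.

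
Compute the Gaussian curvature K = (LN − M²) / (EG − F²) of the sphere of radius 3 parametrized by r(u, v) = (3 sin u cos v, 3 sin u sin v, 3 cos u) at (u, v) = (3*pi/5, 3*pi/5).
K = 1/9

Coefficients of the first fundamental form: E = 9, F = 0, G = 9*sin(u)^2.
Coefficients of the second fundamental form: L = -3*sin(u)/Abs(sin(u)), M = 0, N = -3*sin(u)^3/Abs(sin(u)).
Assemble K = (LN − M²)/(EG − F²) = 1/9. At (u, v) = (3*pi/5, 3*pi/5): K = 1/9.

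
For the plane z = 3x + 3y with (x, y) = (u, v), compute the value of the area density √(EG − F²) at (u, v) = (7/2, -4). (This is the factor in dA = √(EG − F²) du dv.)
√(EG − F²)|_{(7/2, -4)} = sqrt(19)

E = 10, F = 9, G = 10, so EG − F² = 19. Taking the positive square root: √(EG − F²) = sqrt(19). At (u, v) = (7/2, -4): sqrt(19).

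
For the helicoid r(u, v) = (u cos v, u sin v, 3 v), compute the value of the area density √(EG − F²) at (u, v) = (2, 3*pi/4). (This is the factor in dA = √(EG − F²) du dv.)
√(EG − F²)|_{(2, 3*pi/4)} = sqrt(13)

E = 1, F = 0, G = u^2 + 9, so EG − F² = u^2 + 9. Taking the positive square root: √(EG − F²) = sqrt(u^2 + 9). At (u, v) = (2, 3*pi/4): sqrt(13).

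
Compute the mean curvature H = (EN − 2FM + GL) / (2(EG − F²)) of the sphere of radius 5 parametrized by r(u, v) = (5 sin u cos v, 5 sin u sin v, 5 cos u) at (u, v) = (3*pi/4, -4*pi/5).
H = -1/5

With E = 25, F = 0, G = 25*sin(u)^2, L = -5*sin(u)/Abs(sin(u)), M = 0, N = -5*sin(u)^3/Abs(sin(u)), assemble
  H = (EN − 2FM + GL) / (2(EG − F²)) = -sin(u)/(5*Abs(sin(u))).
At (u, v) = (3*pi/4, -4*pi/5): H = -1/5.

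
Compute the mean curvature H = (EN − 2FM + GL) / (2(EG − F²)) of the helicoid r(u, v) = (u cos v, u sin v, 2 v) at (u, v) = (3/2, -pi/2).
H = 0

With E = 1, F = 0, G = u^2 + 4, L = 0, M = -2/sqrt(u^2 + 4), N = 0, assemble
  H = (EN − 2FM + GL) / (2(EG − F²)) = 0.
At (u, v) = (3/2, -pi/2): H = 0.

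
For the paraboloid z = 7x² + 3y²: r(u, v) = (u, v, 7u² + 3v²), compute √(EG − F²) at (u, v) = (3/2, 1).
√(EG − F²)|_{(3/2, 1)} = sqrt(478)

E = 196*u^2 + 1, F = 84*u*v, G = 36*v^2 + 1; EG − F² = 196*u^2 + 36*v^2 + 1; √(EG − F²) = sqrt(196*u^2 + 36*v^2 + 1). At the given point: sqrt(478).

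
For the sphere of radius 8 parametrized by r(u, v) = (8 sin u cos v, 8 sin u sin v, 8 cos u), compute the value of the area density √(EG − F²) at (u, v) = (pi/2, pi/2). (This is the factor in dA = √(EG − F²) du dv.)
√(EG − F²)|_{(pi/2, pi/2)} = 64

E = 64, F = 0, G = 64*sin(u)^2, so EG − F² = 4096*sin(u)^2. Taking the positive square root: √(EG − F²) = 64*Abs(sin(u)). At (u, v) = (pi/2, pi/2): 64.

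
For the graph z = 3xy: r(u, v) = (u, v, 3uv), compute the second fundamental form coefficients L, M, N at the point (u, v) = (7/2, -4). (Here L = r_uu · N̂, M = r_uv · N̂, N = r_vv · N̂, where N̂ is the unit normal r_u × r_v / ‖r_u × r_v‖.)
L = 0;  M = 6*sqrt(1021)/1021;  N = 0

Compute the unit normal N̂(u, v) = (-3*v/sqrt(9*u^2 + 9*v^2 + 1), -3*u/sqrt(9*u^2 + 9*v^2 + 1), 1/sqrt(9*u^2 + 9*v^2 + 1)), and the second partials r_uu, r_uv, r_vv. Take dot products:
  L(u, v) = r_uu · N̂ = 0,
  M(u, v) = r_uv · N̂ = 3/sqrt(9*u^2 + 9*v^2 + 1),
  N(u, v) = r_vv · N̂ = 0.
Evaluating at (u, v) = (7/2, -4):
  L = 0, M = 6*sqrt(1021)/1021, N = 0.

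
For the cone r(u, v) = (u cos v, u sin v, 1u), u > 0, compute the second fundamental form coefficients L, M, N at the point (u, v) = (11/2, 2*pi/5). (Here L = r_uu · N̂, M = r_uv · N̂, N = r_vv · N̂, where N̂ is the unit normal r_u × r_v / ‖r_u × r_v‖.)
L = 0;  M = 0;  N = 11*sqrt(2)/4

Compute the unit normal N̂(u, v) = (-sqrt(2)*u*cos(v)/(2*Abs(u)), -sqrt(2)*u*sin(v)/(2*Abs(u)), sqrt(2)*u/(2*Abs(u))), and the second partials r_uu, r_uv, r_vv. Take dot products:
  L(u, v) = r_uu · N̂ = 0,
  M(u, v) = r_uv · N̂ = 0,
  N(u, v) = r_vv · N̂ = sqrt(2)*u^2/(2*Abs(u)).
Evaluating at (u, v) = (11/2, 2*pi/5):
  L = 0, M = 0, N = 11*sqrt(2)/4.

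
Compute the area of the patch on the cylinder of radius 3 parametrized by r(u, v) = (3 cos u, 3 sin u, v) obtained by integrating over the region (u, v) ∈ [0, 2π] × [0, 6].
Area = 36*pi

Area = ∫∫ √(EG − F²) du dv with √(EG − F²) = 3. Integrating over [0, 2π] × [0, 6] gives 36*pi.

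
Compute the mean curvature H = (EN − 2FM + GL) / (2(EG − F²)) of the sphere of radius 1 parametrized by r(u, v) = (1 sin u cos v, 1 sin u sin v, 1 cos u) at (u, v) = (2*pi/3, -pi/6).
H = -1

With E = 1, F = 0, G = sin(u)^2, L = -sin(u)/Abs(sin(u)), M = 0, N = -sin(u)^3/Abs(sin(u)), assemble
  H = (EN − 2FM + GL) / (2(EG − F²)) = -sin(u)/Abs(sin(u)).
At (u, v) = (2*pi/3, -pi/6): H = -1.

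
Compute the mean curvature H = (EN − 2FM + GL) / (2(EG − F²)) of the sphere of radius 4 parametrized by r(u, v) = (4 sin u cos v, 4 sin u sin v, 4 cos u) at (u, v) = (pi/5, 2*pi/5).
H = -1/4

With E = 16, F = 0, G = 16*sin(u)^2, L = -4*sin(u)/Abs(sin(u)), M = 0, N = -4*sin(u)^3/Abs(sin(u)), assemble
  H = (EN − 2FM + GL) / (2(EG − F²)) = -sin(u)/(4*Abs(sin(u))).
At (u, v) = (pi/5, 2*pi/5): H = -1/4.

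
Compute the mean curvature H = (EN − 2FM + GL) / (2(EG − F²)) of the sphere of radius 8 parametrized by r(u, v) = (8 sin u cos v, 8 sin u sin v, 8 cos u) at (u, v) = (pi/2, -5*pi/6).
H = -1/8

With E = 64, F = 0, G = 64*sin(u)^2, L = -8*sin(u)/Abs(sin(u)), M = 0, N = -8*sin(u)^3/Abs(sin(u)), assemble
  H = (EN − 2FM + GL) / (2(EG − F²)) = -sin(u)/(8*Abs(sin(u))).
At (u, v) = (pi/2, -5*pi/6): H = -1/8.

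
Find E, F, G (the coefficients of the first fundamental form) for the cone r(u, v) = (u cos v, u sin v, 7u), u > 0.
E = 50;  F = 0;  G = u^2

Compute partials: r_u = (cos(v), sin(v), 7), r_v = (-u*sin(v), u*cos(v), 0). Then
  E = r_u · r_u = 50,
  F = r_u · r_v = 0,
  G = r_v · r_v = u^2.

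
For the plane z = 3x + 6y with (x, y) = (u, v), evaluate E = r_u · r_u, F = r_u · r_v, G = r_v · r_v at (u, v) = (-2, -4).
E = 10;  F = 18;  G = 37

Partials: r_u = (1, 0, 3), r_v = (0, 1, 6). As functions of (u, v):
  E = r_u · r_u = 10,
  F = r_u · r_v = 18,
  G = r_v · r_v = 37.
Evaluating at (u, v) = (-2, -4): E = 10, F = 18, G = 37.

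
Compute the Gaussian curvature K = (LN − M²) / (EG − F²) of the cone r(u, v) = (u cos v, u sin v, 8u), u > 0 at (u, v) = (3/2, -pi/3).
K = 0

Coefficients of the first fundamental form: E = 65, F = 0, G = u^2.
Coefficients of the second fundamental form: L = 0, M = 0, N = 8*sqrt(65)*u^2/(65*Abs(u)).
Assemble K = (LN − M²)/(EG − F²) = 0. At (u, v) = (3/2, -pi/3): K = 0.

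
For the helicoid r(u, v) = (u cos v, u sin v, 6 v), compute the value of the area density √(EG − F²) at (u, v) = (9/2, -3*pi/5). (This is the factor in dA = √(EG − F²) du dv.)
√(EG − F²)|_{(9/2, -3*pi/5)} = 15/2

E = 1, F = 0, G = u^2 + 36, so EG − F² = u^2 + 36. Taking the positive square root: √(EG − F²) = sqrt(u^2 + 36). At (u, v) = (9/2, -3*pi/5): 15/2.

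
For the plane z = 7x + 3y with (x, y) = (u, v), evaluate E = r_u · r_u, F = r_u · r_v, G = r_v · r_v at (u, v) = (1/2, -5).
E = 50;  F = 21;  G = 10

Partials: r_u = (1, 0, 7), r_v = (0, 1, 3). As functions of (u, v):
  E = r_u · r_u = 50,
  F = r_u · r_v = 21,
  G = r_v · r_v = 10.
Evaluating at (u, v) = (1/2, -5): E = 50, F = 21, G = 10.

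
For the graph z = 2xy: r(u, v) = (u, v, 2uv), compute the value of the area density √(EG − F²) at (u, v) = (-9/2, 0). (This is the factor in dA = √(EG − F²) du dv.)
√(EG − F²)|_{(-9/2, 0)} = sqrt(82)

E = 4*v^2 + 1, F = 4*u*v, G = 4*u^2 + 1, so EG − F² = 4*u^2 + 4*v^2 + 1. Taking the positive square root: √(EG − F²) = sqrt(4*u^2 + 4*v^2 + 1). At (u, v) = (-9/2, 0): sqrt(82).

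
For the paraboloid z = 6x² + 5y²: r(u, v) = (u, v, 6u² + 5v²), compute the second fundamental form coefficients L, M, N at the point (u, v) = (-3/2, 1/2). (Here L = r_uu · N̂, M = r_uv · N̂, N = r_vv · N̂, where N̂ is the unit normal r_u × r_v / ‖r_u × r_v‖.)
L = 6*sqrt(14)/35;  M = 0;  N = sqrt(14)/7

Compute the unit normal N̂(u, v) = (-12*u/sqrt(144*u^2 + 100*v^2 + 1), -10*v/sqrt(144*u^2 + 100*v^2 + 1), 1/sqrt(144*u^2 + 100*v^2 + 1)), and the second partials r_uu, r_uv, r_vv. Take dot products:
  L(u, v) = r_uu · N̂ = 12/sqrt(144*u^2 + 100*v^2 + 1),
  M(u, v) = r_uv · N̂ = 0,
  N(u, v) = r_vv · N̂ = 10/sqrt(144*u^2 + 100*v^2 + 1).
Evaluating at (u, v) = (-3/2, 1/2):
  L = 6*sqrt(14)/35, M = 0, N = sqrt(14)/7.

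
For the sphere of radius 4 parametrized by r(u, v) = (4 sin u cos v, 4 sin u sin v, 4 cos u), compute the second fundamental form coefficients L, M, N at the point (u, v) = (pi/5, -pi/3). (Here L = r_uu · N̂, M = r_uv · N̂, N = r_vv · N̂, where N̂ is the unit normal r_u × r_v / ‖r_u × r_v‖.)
L = -4;  M = 0;  N = -5/2 + sqrt(5)/2

Compute the unit normal N̂(u, v) = (sin(u)^2*cos(v)/Abs(sin(u)), sin(u)^2*sin(v)/Abs(sin(u)), sin(2*u)/(2*Abs(sin(u)))), and the second partials r_uu, r_uv, r_vv. Take dot products:
  L(u, v) = r_uu · N̂ = -4*sin(u)/Abs(sin(u)),
  M(u, v) = r_uv · N̂ = 0,
  N(u, v) = r_vv · N̂ = -4*sin(u)^3/Abs(sin(u)).
Evaluating at (u, v) = (pi/5, -pi/3):
  L = -4, M = 0, N = -5/2 + sqrt(5)/2.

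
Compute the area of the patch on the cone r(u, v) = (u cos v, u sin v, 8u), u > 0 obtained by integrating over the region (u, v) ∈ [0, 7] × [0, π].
Area = 49*sqrt(65)*pi/2

Area = ∫∫ √(EG − F²) du dv with √(EG − F²) = sqrt(65)*Abs(u). Integrating over [0, 7] × [0, π] gives 49*sqrt(65)*pi/2.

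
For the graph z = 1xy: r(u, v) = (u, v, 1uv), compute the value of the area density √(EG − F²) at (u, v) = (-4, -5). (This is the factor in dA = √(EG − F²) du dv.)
√(EG − F²)|_{(-4, -5)} = sqrt(42)

E = v^2 + 1, F = u*v, G = u^2 + 1, so EG − F² = u^2 + v^2 + 1. Taking the positive square root: √(EG − F²) = sqrt(u^2 + v^2 + 1). At (u, v) = (-4, -5): sqrt(42).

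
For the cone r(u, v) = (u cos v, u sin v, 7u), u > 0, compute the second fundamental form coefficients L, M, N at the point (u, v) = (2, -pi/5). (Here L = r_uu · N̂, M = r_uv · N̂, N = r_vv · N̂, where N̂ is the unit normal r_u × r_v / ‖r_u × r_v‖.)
L = 0;  M = 0;  N = 7*sqrt(2)/5

Compute the unit normal N̂(u, v) = (-7*sqrt(2)*u*cos(v)/(10*Abs(u)), -7*sqrt(2)*u*sin(v)/(10*Abs(u)), sqrt(2)*u/(10*Abs(u))), and the second partials r_uu, r_uv, r_vv. Take dot products:
  L(u, v) = r_uu · N̂ = 0,
  M(u, v) = r_uv · N̂ = 0,
  N(u, v) = r_vv · N̂ = 7*sqrt(2)*u^2/(10*Abs(u)).
Evaluating at (u, v) = (2, -pi/5):
  L = 0, M = 0, N = 7*sqrt(2)/5.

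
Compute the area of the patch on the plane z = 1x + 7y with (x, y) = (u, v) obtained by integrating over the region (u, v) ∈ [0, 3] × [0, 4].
Area = 12*sqrt(51)

Area = ∫∫ √(EG − F²) du dv with √(EG − F²) = sqrt(51). Integrating over [0, 3] × [0, 4] gives 12*sqrt(51).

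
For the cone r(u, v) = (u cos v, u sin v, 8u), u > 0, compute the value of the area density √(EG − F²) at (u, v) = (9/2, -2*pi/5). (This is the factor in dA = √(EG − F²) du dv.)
√(EG − F²)|_{(9/2, -2*pi/5)} = 9*sqrt(65)/2

E = 65, F = 0, G = u^2, so EG − F² = 65*u^2. Taking the positive square root: √(EG − F²) = sqrt(65)*Abs(u). At (u, v) = (9/2, -2*pi/5): 9*sqrt(65)/2.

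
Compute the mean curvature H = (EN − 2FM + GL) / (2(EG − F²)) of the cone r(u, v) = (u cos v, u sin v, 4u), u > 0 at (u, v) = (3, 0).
H = 2*sqrt(17)/51

With E = 17, F = 0, G = u^2, L = 0, M = 0, N = 4*sqrt(17)*u^2/(17*Abs(u)), assemble
  H = (EN − 2FM + GL) / (2(EG − F²)) = 2*sqrt(17)/(17*Abs(u)).
At (u, v) = (3, 0): H = 2*sqrt(17)/51.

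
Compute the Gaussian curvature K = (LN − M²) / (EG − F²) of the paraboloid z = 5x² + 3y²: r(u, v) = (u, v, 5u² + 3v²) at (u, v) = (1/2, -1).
K = 15/961

Coefficients of the first fundamental form: E = 100*u^2 + 1, F = 60*u*v, G = 36*v^2 + 1.
Coefficients of the second fundamental form: L = 10/sqrt(100*u^2 + 36*v^2 + 1), M = 0, N = 6/sqrt(100*u^2 + 36*v^2 + 1).
Assemble K = (LN − M²)/(EG − F²) = 60/(10000*u^4 + 7200*u^2*v^2 + 200*u^2 + 1296*v^4 + 72*v^2 + 1). At (u, v) = (1/2, -1): K = 15/961.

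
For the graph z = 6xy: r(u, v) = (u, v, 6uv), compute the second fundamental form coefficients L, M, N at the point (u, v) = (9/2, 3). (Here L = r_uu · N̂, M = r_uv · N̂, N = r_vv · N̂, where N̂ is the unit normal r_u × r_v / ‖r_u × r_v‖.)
L = 0;  M = 3*sqrt(1054)/527;  N = 0

Compute the unit normal N̂(u, v) = (-6*v/sqrt(36*u^2 + 36*v^2 + 1), -6*u/sqrt(36*u^2 + 36*v^2 + 1), 1/sqrt(36*u^2 + 36*v^2 + 1)), and the second partials r_uu, r_uv, r_vv. Take dot products:
  L(u, v) = r_uu · N̂ = 0,
  M(u, v) = r_uv · N̂ = 6/sqrt(36*u^2 + 36*v^2 + 1),
  N(u, v) = r_vv · N̂ = 0.
Evaluating at (u, v) = (9/2, 3):
  L = 0, M = 3*sqrt(1054)/527, N = 0.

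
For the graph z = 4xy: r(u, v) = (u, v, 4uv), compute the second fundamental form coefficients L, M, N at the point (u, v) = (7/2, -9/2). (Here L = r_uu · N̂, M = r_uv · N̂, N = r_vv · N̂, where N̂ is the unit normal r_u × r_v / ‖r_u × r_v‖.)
L = 0;  M = 4*sqrt(521)/521;  N = 0

Compute the unit normal N̂(u, v) = (-4*v/sqrt(16*u^2 + 16*v^2 + 1), -4*u/sqrt(16*u^2 + 16*v^2 + 1), 1/sqrt(16*u^2 + 16*v^2 + 1)), and the second partials r_uu, r_uv, r_vv. Take dot products:
  L(u, v) = r_uu · N̂ = 0,
  M(u, v) = r_uv · N̂ = 4/sqrt(16*u^2 + 16*v^2 + 1),
  N(u, v) = r_vv · N̂ = 0.
Evaluating at (u, v) = (7/2, -9/2):
  L = 0, M = 4*sqrt(521)/521, N = 0.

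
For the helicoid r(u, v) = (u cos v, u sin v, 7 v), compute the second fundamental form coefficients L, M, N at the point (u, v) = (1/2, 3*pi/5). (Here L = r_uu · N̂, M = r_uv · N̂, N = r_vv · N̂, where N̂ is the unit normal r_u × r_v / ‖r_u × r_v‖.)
L = 0;  M = -14*sqrt(197)/197;  N = 0

Compute the unit normal N̂(u, v) = (7*sin(v)/sqrt(u^2 + 49), -7*cos(v)/sqrt(u^2 + 49), u/sqrt(u^2 + 49)), and the second partials r_uu, r_uv, r_vv. Take dot products:
  L(u, v) = r_uu · N̂ = 0,
  M(u, v) = r_uv · N̂ = -7/sqrt(u^2 + 49),
  N(u, v) = r_vv · N̂ = 0.
Evaluating at (u, v) = (1/2, 3*pi/5):
  L = 0, M = -14*sqrt(197)/197, N = 0.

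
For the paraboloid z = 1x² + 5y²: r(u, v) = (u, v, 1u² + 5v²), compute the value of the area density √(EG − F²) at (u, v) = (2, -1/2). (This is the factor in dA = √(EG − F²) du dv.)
√(EG − F²)|_{(2, -1/2)} = sqrt(42)

E = 4*u^2 + 1, F = 20*u*v, G = 100*v^2 + 1, so EG − F² = 4*u^2 + 100*v^2 + 1. Taking the positive square root: √(EG − F²) = sqrt(4*u^2 + 100*v^2 + 1). At (u, v) = (2, -1/2): sqrt(42).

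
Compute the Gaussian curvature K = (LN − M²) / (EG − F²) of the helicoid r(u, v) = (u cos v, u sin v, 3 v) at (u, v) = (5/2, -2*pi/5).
K = -144/3721

Coefficients of the first fundamental form: E = 1, F = 0, G = u^2 + 9.
Coefficients of the second fundamental form: L = 0, M = -3/sqrt(u^2 + 9), N = 0.
Assemble K = (LN − M²)/(EG − F²) = -9/(u^2 + 9)^2. At (u, v) = (5/2, -2*pi/5): K = -144/3721.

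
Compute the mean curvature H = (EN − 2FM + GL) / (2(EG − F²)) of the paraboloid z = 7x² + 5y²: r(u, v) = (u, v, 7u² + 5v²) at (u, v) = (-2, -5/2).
H = 923*sqrt(1410)/220900

With E = 196*u^2 + 1, F = 140*u*v, G = 100*v^2 + 1, L = 14/sqrt(196*u^2 + 100*v^2 + 1), M = 0, N = 10/sqrt(196*u^2 + 100*v^2 + 1), assemble
  H = (EN − 2FM + GL) / (2(EG − F²)) = 4*(245*u^2 + 175*v^2 + 3)/(196*u^2 + 100*v^2 + 1)^(3/2).
At (u, v) = (-2, -5/2): H = 923*sqrt(1410)/220900.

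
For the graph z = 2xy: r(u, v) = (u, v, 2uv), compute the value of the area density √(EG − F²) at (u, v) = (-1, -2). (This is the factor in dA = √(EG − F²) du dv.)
√(EG − F²)|_{(-1, -2)} = sqrt(21)

E = 4*v^2 + 1, F = 4*u*v, G = 4*u^2 + 1, so EG − F² = 4*u^2 + 4*v^2 + 1. Taking the positive square root: √(EG − F²) = sqrt(4*u^2 + 4*v^2 + 1). At (u, v) = (-1, -2): sqrt(21).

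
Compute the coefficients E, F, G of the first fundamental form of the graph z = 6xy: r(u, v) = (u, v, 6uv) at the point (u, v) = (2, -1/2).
E = 10;  F = -36;  G = 145

Partials: r_u = (1, 0, 6*v), r_v = (0, 1, 6*u). As functions of (u, v):
  E = r_u · r_u = 36*v^2 + 1,
  F = r_u · r_v = 36*u*v,
  G = r_v · r_v = 36*u^2 + 1.
Evaluating at (u, v) = (2, -1/2): E = 10, F = -36, G = 145.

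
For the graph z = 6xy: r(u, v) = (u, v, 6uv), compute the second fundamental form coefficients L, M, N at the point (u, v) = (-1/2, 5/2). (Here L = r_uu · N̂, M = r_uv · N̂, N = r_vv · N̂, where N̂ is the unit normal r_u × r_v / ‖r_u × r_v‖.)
L = 0;  M = 6*sqrt(235)/235;  N = 0

Compute the unit normal N̂(u, v) = (-6*v/sqrt(36*u^2 + 36*v^2 + 1), -6*u/sqrt(36*u^2 + 36*v^2 + 1), 1/sqrt(36*u^2 + 36*v^2 + 1)), and the second partials r_uu, r_uv, r_vv. Take dot products:
  L(u, v) = r_uu · N̂ = 0,
  M(u, v) = r_uv · N̂ = 6/sqrt(36*u^2 + 36*v^2 + 1),
  N(u, v) = r_vv · N̂ = 0.
Evaluating at (u, v) = (-1/2, 5/2):
  L = 0, M = 6*sqrt(235)/235, N = 0.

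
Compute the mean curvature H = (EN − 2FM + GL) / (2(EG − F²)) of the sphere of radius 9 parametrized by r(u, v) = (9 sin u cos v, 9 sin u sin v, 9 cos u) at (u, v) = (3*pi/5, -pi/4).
H = -1/9

With E = 81, F = 0, G = 81*sin(u)^2, L = -9*sin(u)/Abs(sin(u)), M = 0, N = -9*sin(u)^3/Abs(sin(u)), assemble
  H = (EN − 2FM + GL) / (2(EG − F²)) = -sin(u)/(9*Abs(sin(u))).
At (u, v) = (3*pi/5, -pi/4): H = -1/9.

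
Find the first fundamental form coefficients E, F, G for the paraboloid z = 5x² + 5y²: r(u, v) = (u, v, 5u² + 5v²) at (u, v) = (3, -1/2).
E = 901;  F = -150;  G = 26

Partials: r_u = (1, 0, 10*u), r_v = (0, 1, 10*v). As functions of (u, v):
  E = r_u · r_u = 100*u^2 + 1,
  F = r_u · r_v = 100*u*v,
  G = r_v · r_v = 100*v^2 + 1.
Evaluating at (u, v) = (3, -1/2): E = 901, F = -150, G = 26.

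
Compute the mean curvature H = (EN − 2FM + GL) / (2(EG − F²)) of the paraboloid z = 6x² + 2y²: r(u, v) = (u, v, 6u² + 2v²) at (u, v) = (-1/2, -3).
H = 944*sqrt(181)/32761

With E = 144*u^2 + 1, F = 48*u*v, G = 16*v^2 + 1, L = 12/sqrt(144*u^2 + 16*v^2 + 1), M = 0, N = 4/sqrt(144*u^2 + 16*v^2 + 1), assemble
  H = (EN − 2FM + GL) / (2(EG − F²)) = 8*(36*u^2 + 12*v^2 + 1)/(144*u^2 + 16*v^2 + 1)^(3/2).
At (u, v) = (-1/2, -3): H = 944*sqrt(181)/32761.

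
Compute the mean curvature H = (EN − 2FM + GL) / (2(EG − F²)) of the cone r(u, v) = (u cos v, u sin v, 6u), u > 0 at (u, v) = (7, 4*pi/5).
H = 3*sqrt(37)/259

With E = 37, F = 0, G = u^2, L = 0, M = 0, N = 6*sqrt(37)*u^2/(37*Abs(u)), assemble
  H = (EN − 2FM + GL) / (2(EG − F²)) = 3*sqrt(37)/(37*Abs(u)).
At (u, v) = (7, 4*pi/5): H = 3*sqrt(37)/259.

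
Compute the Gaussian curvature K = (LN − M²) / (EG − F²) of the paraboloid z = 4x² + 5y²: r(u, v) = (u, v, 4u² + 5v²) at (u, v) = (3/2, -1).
K = 16/12005

Coefficients of the first fundamental form: E = 64*u^2 + 1, F = 80*u*v, G = 100*v^2 + 1.
Coefficients of the second fundamental form: L = 8/sqrt(64*u^2 + 100*v^2 + 1), M = 0, N = 10/sqrt(64*u^2 + 100*v^2 + 1).
Assemble K = (LN − M²)/(EG − F²) = 80/(4096*u^4 + 12800*u^2*v^2 + 128*u^2 + 10000*v^4 + 200*v^2 + 1). At (u, v) = (3/2, -1): K = 16/12005.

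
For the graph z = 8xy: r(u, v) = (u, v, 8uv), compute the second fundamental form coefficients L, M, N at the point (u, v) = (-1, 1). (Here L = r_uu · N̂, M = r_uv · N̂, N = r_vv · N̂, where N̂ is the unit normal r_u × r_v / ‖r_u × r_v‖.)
L = 0;  M = 8*sqrt(129)/129;  N = 0

Compute the unit normal N̂(u, v) = (-8*v/sqrt(64*u^2 + 64*v^2 + 1), -8*u/sqrt(64*u^2 + 64*v^2 + 1), 1/sqrt(64*u^2 + 64*v^2 + 1)), and the second partials r_uu, r_uv, r_vv. Take dot products:
  L(u, v) = r_uu · N̂ = 0,
  M(u, v) = r_uv · N̂ = 8/sqrt(64*u^2 + 64*v^2 + 1),
  N(u, v) = r_vv · N̂ = 0.
Evaluating at (u, v) = (-1, 1):
  L = 0, M = 8*sqrt(129)/129, N = 0.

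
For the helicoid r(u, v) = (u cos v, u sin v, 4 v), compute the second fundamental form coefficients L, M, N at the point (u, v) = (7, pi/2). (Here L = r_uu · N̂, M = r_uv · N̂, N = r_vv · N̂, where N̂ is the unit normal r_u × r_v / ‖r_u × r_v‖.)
L = 0;  M = -4*sqrt(65)/65;  N = 0

Compute the unit normal N̂(u, v) = (4*sin(v)/sqrt(u^2 + 16), -4*cos(v)/sqrt(u^2 + 16), u/sqrt(u^2 + 16)), and the second partials r_uu, r_uv, r_vv. Take dot products:
  L(u, v) = r_uu · N̂ = 0,
  M(u, v) = r_uv · N̂ = -4/sqrt(u^2 + 16),
  N(u, v) = r_vv · N̂ = 0.
Evaluating at (u, v) = (7, pi/2):
  L = 0, M = -4*sqrt(65)/65, N = 0.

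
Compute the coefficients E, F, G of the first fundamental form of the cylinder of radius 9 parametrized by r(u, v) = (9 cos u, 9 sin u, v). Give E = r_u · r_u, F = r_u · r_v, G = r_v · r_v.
E = 81;  F = 0;  G = 1

Compute partials: r_u = (-9*sin(u), 9*cos(u), 0), r_v = (0, 0, 1). Then
  E = r_u · r_u = 81,
  F = r_u · r_v = 0,
  G = r_v · r_v = 1.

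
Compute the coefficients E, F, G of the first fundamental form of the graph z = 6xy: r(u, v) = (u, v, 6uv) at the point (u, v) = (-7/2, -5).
E = 901;  F = 630;  G = 442

Partials: r_u = (1, 0, 6*v), r_v = (0, 1, 6*u). As functions of (u, v):
  E = r_u · r_u = 36*v^2 + 1,
  F = r_u · r_v = 36*u*v,
  G = r_v · r_v = 36*u^2 + 1.
Evaluating at (u, v) = (-7/2, -5): E = 901, F = 630, G = 442.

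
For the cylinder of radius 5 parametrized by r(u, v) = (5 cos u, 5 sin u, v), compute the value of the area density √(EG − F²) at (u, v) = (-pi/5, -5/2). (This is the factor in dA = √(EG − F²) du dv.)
√(EG − F²)|_{(-pi/5, -5/2)} = 5

E = 25, F = 0, G = 1, so EG − F² = 25. Taking the positive square root: √(EG − F²) = 5. At (u, v) = (-pi/5, -5/2): 5.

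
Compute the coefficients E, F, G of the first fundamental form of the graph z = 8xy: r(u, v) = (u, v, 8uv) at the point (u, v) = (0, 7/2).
E = 785;  F = 0;  G = 1

Partials: r_u = (1, 0, 8*v), r_v = (0, 1, 8*u). As functions of (u, v):
  E = r_u · r_u = 64*v^2 + 1,
  F = r_u · r_v = 64*u*v,
  G = r_v · r_v = 64*u^2 + 1.
Evaluating at (u, v) = (0, 7/2): E = 785, F = 0, G = 1.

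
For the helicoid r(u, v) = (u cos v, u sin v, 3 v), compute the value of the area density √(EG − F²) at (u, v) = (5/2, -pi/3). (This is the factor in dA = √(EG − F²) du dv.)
√(EG − F²)|_{(5/2, -pi/3)} = sqrt(61)/2

E = 1, F = 0, G = u^2 + 9, so EG − F² = u^2 + 9. Taking the positive square root: √(EG − F²) = sqrt(u^2 + 9). At (u, v) = (5/2, -pi/3): sqrt(61)/2.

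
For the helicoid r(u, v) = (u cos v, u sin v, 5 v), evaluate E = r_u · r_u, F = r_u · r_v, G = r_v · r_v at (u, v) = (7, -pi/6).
E = 1;  F = 0;  G = 74

Partials: r_u = (cos(v), sin(v), 0), r_v = (-u*sin(v), u*cos(v), 5). As functions of (u, v):
  E = r_u · r_u = 1,
  F = r_u · r_v = 0,
  G = r_v · r_v = u^2 + 25.
Evaluating at (u, v) = (7, -pi/6): E = 1, F = 0, G = 74.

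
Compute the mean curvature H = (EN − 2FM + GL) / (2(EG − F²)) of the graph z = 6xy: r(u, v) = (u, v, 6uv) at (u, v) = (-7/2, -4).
H = -756*sqrt(1018)/259081

With E = 36*v^2 + 1, F = 36*u*v, G = 36*u^2 + 1, L = 0, M = 6/sqrt(36*u^2 + 36*v^2 + 1), N = 0, assemble
  H = (EN − 2FM + GL) / (2(EG − F²)) = -216*u*v/(36*u^2 + 36*v^2 + 1)^(3/2).
At (u, v) = (-7/2, -4): H = -756*sqrt(1018)/259081.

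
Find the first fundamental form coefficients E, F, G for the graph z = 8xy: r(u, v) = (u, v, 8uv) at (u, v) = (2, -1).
E = 65;  F = -128;  G = 257

Partials: r_u = (1, 0, 8*v), r_v = (0, 1, 8*u). As functions of (u, v):
  E = r_u · r_u = 64*v^2 + 1,
  F = r_u · r_v = 64*u*v,
  G = r_v · r_v = 64*u^2 + 1.
Evaluating at (u, v) = (2, -1): E = 65, F = -128, G = 257.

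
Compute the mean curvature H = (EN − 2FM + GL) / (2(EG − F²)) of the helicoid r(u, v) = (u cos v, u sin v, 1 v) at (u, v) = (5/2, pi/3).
H = 0

With E = 1, F = 0, G = u^2 + 1, L = 0, M = -1/sqrt(u^2 + 1), N = 0, assemble
  H = (EN − 2FM + GL) / (2(EG − F²)) = 0.
At (u, v) = (5/2, pi/3): H = 0.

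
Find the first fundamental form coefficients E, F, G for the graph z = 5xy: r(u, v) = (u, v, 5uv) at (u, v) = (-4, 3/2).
E = 229/4;  F = -150;  G = 401

Partials: r_u = (1, 0, 5*v), r_v = (0, 1, 5*u). As functions of (u, v):
  E = r_u · r_u = 25*v^2 + 1,
  F = r_u · r_v = 25*u*v,
  G = r_v · r_v = 25*u^2 + 1.
Evaluating at (u, v) = (-4, 3/2): E = 229/4, F = -150, G = 401.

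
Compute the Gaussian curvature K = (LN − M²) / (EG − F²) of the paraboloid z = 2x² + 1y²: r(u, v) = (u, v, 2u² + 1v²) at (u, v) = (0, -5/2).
K = 2/169

Coefficients of the first fundamental form: E = 16*u^2 + 1, F = 8*u*v, G = 4*v^2 + 1.
Coefficients of the second fundamental form: L = 4/sqrt(16*u^2 + 4*v^2 + 1), M = 0, N = 2/sqrt(16*u^2 + 4*v^2 + 1).
Assemble K = (LN − M²)/(EG − F²) = 8/(256*u^4 + 128*u^2*v^2 + 32*u^2 + 16*v^4 + 8*v^2 + 1). At (u, v) = (0, -5/2): K = 2/169.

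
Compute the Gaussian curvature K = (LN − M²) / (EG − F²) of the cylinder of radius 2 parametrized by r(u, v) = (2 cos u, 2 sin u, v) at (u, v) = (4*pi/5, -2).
K = 0

Coefficients of the first fundamental form: E = 4, F = 0, G = 1.
Coefficients of the second fundamental form: L = -2, M = 0, N = 0.
Assemble K = (LN − M²)/(EG − F²) = 0. At (u, v) = (4*pi/5, -2): K = 0.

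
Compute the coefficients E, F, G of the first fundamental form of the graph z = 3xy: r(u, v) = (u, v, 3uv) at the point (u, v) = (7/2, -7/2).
E = 445/4;  F = -441/4;  G = 445/4

Partials: r_u = (1, 0, 3*v), r_v = (0, 1, 3*u). As functions of (u, v):
  E = r_u · r_u = 9*v^2 + 1,
  F = r_u · r_v = 9*u*v,
  G = r_v · r_v = 9*u^2 + 1.
Evaluating at (u, v) = (7/2, -7/2): E = 445/4, F = -441/4, G = 445/4.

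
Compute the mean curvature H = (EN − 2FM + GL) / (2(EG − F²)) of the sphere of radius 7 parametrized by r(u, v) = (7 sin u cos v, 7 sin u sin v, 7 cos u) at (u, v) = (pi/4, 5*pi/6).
H = -1/7

With E = 49, F = 0, G = 49*sin(u)^2, L = -7*sin(u)/Abs(sin(u)), M = 0, N = -7*sin(u)^3/Abs(sin(u)), assemble
  H = (EN − 2FM + GL) / (2(EG − F²)) = -sin(u)/(7*Abs(sin(u))).
At (u, v) = (pi/4, 5*pi/6): H = -1/7.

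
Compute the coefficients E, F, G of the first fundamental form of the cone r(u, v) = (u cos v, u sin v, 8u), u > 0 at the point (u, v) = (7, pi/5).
E = 65;  F = 0;  G = 49

Partials: r_u = (cos(v), sin(v), 8), r_v = (-u*sin(v), u*cos(v), 0). As functions of (u, v):
  E = r_u · r_u = 65,
  F = r_u · r_v = 0,
  G = r_v · r_v = u^2.
Evaluating at (u, v) = (7, pi/5): E = 65, F = 0, G = 49.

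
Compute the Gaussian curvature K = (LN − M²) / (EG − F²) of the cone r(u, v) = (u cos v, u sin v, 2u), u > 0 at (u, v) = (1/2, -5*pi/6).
K = 0

Coefficients of the first fundamental form: E = 5, F = 0, G = u^2.
Coefficients of the second fundamental form: L = 0, M = 0, N = 2*sqrt(5)*u^2/(5*Abs(u)).
Assemble K = (LN − M²)/(EG − F²) = 0. At (u, v) = (1/2, -5*pi/6): K = 0.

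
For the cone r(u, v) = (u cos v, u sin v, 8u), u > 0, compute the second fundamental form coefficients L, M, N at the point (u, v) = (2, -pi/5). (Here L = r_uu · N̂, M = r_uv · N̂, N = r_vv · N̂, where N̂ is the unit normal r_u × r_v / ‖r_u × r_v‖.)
L = 0;  M = 0;  N = 16*sqrt(65)/65

Compute the unit normal N̂(u, v) = (-8*sqrt(65)*u*cos(v)/(65*Abs(u)), -8*sqrt(65)*u*sin(v)/(65*Abs(u)), sqrt(65)*u/(65*Abs(u))), and the second partials r_uu, r_uv, r_vv. Take dot products:
  L(u, v) = r_uu · N̂ = 0,
  M(u, v) = r_uv · N̂ = 0,
  N(u, v) = r_vv · N̂ = 8*sqrt(65)*u^2/(65*Abs(u)).
Evaluating at (u, v) = (2, -pi/5):
  L = 0, M = 0, N = 16*sqrt(65)/65.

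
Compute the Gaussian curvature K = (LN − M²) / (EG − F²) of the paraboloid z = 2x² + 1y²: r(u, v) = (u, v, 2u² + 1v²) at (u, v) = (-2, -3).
K = 8/10201

Coefficients of the first fundamental form: E = 16*u^2 + 1, F = 8*u*v, G = 4*v^2 + 1.
Coefficients of the second fundamental form: L = 4/sqrt(16*u^2 + 4*v^2 + 1), M = 0, N = 2/sqrt(16*u^2 + 4*v^2 + 1).
Assemble K = (LN − M²)/(EG − F²) = 8/(256*u^4 + 128*u^2*v^2 + 32*u^2 + 16*v^4 + 8*v^2 + 1). At (u, v) = (-2, -3): K = 8/10201.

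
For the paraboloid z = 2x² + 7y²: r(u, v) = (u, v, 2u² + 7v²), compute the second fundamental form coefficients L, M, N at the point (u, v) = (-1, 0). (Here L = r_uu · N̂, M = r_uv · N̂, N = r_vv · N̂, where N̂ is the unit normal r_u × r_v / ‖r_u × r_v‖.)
L = 4*sqrt(17)/17;  M = 0;  N = 14*sqrt(17)/17

Compute the unit normal N̂(u, v) = (-4*u/sqrt(16*u^2 + 196*v^2 + 1), -14*v/sqrt(16*u^2 + 196*v^2 + 1), 1/sqrt(16*u^2 + 196*v^2 + 1)), and the second partials r_uu, r_uv, r_vv. Take dot products:
  L(u, v) = r_uu · N̂ = 4/sqrt(16*u^2 + 196*v^2 + 1),
  M(u, v) = r_uv · N̂ = 0,
  N(u, v) = r_vv · N̂ = 14/sqrt(16*u^2 + 196*v^2 + 1).
Evaluating at (u, v) = (-1, 0):
  L = 4*sqrt(17)/17, M = 0, N = 14*sqrt(17)/17.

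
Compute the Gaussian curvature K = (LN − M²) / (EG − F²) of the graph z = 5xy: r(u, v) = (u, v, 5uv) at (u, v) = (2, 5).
K = -25/527076

Coefficients of the first fundamental form: E = 25*v^2 + 1, F = 25*u*v, G = 25*u^2 + 1.
Coefficients of the second fundamental form: L = 0, M = 5/sqrt(25*u^2 + 25*v^2 + 1), N = 0.
Assemble K = (LN − M²)/(EG − F²) = -25/(625*u^4 + 1250*u^2*v^2 + 50*u^2 + 625*v^4 + 50*v^2 + 1). At (u, v) = (2, 5): K = -25/527076.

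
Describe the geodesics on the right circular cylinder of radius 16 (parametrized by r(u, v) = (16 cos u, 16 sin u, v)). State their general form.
The cylinder is flat (K = 0) and locally isometric to the plane via the development (u, v) ↦ (16 u, v). Geodesics are the pre-images of straight lines: circles (v constant), vertical lines (u constant), and helices (v = c · u + d) for constants c, d.

A right cylinder has E = 16², F = 0, G = 1, so EG − F² = 16², and L = −16, M = N = 0, giving K = (LN − M²)/(EG − F²) = 0 everywhere. A flat surface is locally isometric to the Euclidean plane via the map (u, v) ↦ (16 u, v). Straight lines in the (x̃, ỹ) plane pull back to: (a) horizontal circles (v = const), (b) vertical generators (u = const), and (c) helices (16 u tan θ = v, i.e. v = c · u + d).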